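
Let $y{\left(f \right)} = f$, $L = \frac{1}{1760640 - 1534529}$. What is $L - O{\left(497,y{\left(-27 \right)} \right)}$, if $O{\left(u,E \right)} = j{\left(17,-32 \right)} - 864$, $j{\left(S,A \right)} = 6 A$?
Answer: $\frac{238773217}{226111} \approx 1056.0$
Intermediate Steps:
$L = \frac{1}{226111} \approx 4.4226 \cdot 10^{-6}$
$O{\left(u,E \right)} = -1056$ ($O{\left(u,E \right)} = 6 \left(-32\right) - 864 = -192 - 864 = -1056$)
$L - O{\left(497,y{\left(-27 \right)} \right)} = \frac{1}{226111} - -1056 = \frac{1}{226111} + 1056 = \frac{238773217}{226111}$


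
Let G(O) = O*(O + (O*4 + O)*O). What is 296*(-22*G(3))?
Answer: -937728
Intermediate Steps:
G(O) = O*(O + 5*O²) (G(O) = O*(O + (4*O + O)*O) = O*(O + (5*O)*O) = O*(O + 5*O²))
296*(-22*G(3)) = 296*(-22*3²*(1 + 5*3)) = 296*(-198*(1 + 15)) = 296*(-198*16) = 296*(-22*144) = 296*(-3168) = -937728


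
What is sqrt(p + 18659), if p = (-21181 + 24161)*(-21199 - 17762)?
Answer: I*sqrt(116085121) ≈ 10774.0*I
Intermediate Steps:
p = -116103780 (p = 2980*(-38961) = -116103780)
sqrt(p + 18659) = sqrt(-116103780 + 18659) = sqrt(-116085121) = I*sqrt(116085121)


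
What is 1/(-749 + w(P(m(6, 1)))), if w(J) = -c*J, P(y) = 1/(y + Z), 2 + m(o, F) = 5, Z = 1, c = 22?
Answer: -2/1509 ≈ -0.0013254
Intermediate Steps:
m(o, F) = 3 (m(o, F) = -2 + 5 = 3)
P(y) = 1/(1 + y) (P(y) = 1/(y + 1) = 1/(1 + y))
w(J) = -22*J
1/(-749 + w(P(m(6, 1)))) = 1/(-749 - 22/(1 + 3)) = 1/(-749 - 22/4) = 1/(-749 - 22*¼) = 1/(-749 - 11/2) = 1/(-1509/2) = -2/1509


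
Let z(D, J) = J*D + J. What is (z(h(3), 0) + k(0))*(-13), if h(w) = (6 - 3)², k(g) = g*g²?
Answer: 0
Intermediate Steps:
k(g) = g³
h(w) = 9 (h(w) = 3² = 9)
z(D, J) = J + D*J (z(D, J) = D*J + J = J + D*J)
(z(h(3), 0) + k(0))*(-13) = (0*(1 + 9) + 0³)*(-13) = (0*10 + 0)*(-13) = (0 + 0)*(-13) = 0*(-13) = 0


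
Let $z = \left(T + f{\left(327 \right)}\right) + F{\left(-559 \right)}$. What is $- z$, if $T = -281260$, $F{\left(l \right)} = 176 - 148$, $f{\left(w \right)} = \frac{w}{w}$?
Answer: $281231$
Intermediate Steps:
$f{\left(w \right)} = 1$
$F{\left(l \right)} = 28$ ($F{\left(l \right)} = 176 - 148 = 28$)
$z = -281231$ ($z = \left(-281260 + 1\right) + 28 = -281259 + 28 = -281231$)
$- z = \left(-1\right) \left(-281231\right) = 281231$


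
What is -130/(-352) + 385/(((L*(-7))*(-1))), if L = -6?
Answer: -4645/528 ≈ -8.7973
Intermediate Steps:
-130/(-352) + 385/(((L*(-7))*(-1))) = -130/(-352) + 385/((-6*(-7)*(-1))) = -130*(-1/352) + 385/((42*(-1))) = 65/176 + 385/(-42) = 65/176 + 385*(-1/42) = 65/176 - 55/6 = -4645/528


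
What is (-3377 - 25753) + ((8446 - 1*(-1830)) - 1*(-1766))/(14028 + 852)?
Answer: -72240393/2480 ≈ -29129.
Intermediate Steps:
(-3377 - 25753) + ((8446 - 1*(-1830)) - 1*(-1766))/(14028 + 852) = -29130 + ((8446 + 1830) + 1766)/14880 = -29130 + (10276 + 1766)*(1/14880) = -29130 + 12042*(1/14880) = -29130 + 2007/2480 = -72240393/2480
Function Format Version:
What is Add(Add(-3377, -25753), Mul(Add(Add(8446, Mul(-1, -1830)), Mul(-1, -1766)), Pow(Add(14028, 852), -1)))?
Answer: Rational(-72240393, 2480) ≈ -29129.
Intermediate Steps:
Add(Add(-3377, -25753), Mul(Add(Add(8446, Mul(-1, -1830)), Mul(-1, -1766)), Pow(Add(14028, 852), -1))) = Add(-29130, Mul(Add(Add(8446, 1830), 1766), Pow(14880, -1))) = Add(-29130, Mul(Add(10276, 1766), Rational(1, 14880))) = Add(-29130, Mul(12042, Rational(1, 14880))) = Add(-29130, Rational(2007, 2480)) = Rational(-72240393, 2480)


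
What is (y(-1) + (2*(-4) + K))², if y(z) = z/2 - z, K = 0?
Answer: 225/4 ≈ 56.250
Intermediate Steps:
y(z) = -z/2 (y(z) = z*(½) - z = z/2 - z = -z/2)
(y(-1) + (2*(-4) + K))² = (-½*(-1) + (2*(-4) + 0))² = (½ + (-8 + 0))² = (½ - 8)² = (-15/2)² = 225/4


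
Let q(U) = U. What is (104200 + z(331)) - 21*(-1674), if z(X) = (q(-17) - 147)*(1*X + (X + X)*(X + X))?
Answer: -71786946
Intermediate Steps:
z(X) = -656*X² - 164*X (z(X) = (-17 - 147)*(1*X + (X + X)*(X + X)) = -164*(X + (2*X)*(2*X)) = -164*(X + 4*X²) = -656*X² - 164*X)
(104200 + z(331)) - 21*(-1674) = (104200 - 164*331*(1 + 4*331)) - 21*(-1674) = (104200 - 164*331*(1 + 1324)) + 35154 = (104200 - 164*331*1325) + 35154 = (104200 - 71926300) + 35154 = -71822100 + 35154 = -71786946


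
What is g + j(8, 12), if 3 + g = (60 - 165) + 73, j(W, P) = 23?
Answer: -12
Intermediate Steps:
g = -35 (g = -3 + ((60 - 165) + 73) = -3 + (-105 + 73) = -3 - 32 = -35)
g + j(8, 12) = -35 + 23 = -12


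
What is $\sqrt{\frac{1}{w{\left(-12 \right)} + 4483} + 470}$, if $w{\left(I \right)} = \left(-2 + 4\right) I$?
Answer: $\frac{3 \sqrt{21190169}}{637} \approx 21.68$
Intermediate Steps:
$w{\left(I \right)} = 2 I$
$\sqrt{\frac{1}{w{\left(-12 \right)} + 4483} + 470} = \sqrt{\frac{1}{2 \left(-12\right) + 4483} + 470} = \sqrt{\frac{1}{-24 + 4483} + 470} = \sqrt{\frac{1}{4459} + 470} = \sqrt{\frac{2095731}{4459}} = \frac{3 \sqrt{21190169}}{637}$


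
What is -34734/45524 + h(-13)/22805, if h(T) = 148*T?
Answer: -439848523/519087410 ≈ -0.84735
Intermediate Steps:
-34734/45524 + h(-13)/22805 = -34734/45524 + (148*(-13))/22805 = -34734*1/45524 - 1924*1/22805 = -17367/22762 - 1924/22805 = -439848523/519087410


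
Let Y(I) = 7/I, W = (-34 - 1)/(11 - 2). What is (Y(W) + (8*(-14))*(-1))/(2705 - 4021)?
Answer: -551/6580 ≈ -0.083739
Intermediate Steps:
W = -35/9 ≈ -3.8889
(Y(W) + (8*(-14))*(-1))/(2705 - 4021) = (7/(-35/9) + (8*(-14))*(-1))/(2705 - 4021) = (7*(-9/35) - 112*(-1))/(-1316) = (-9/5 + 112)*(-1/1316) = (551/5)*(-1/1316) = -551/6580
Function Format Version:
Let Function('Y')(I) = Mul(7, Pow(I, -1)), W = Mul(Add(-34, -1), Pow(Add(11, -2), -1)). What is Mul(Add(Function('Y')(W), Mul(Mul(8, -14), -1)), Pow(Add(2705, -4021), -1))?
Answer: Rational(-551, 6580) ≈ -0.083739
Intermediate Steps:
W = Rational(-35, 9) (W = Mul(-35, Pow(9, -1)) = Mul(-35, Rational(1, 9)) = Rational(-35, 9) ≈ -3.8889)
Mul(Add(Function('Y')(W), Mul(Mul(8, -14), -1)), Pow(Add(2705, -4021), -1)) = Mul(Add(Mul(7, Pow(Rational(-35, 9), -1)), Mul(Mul(8, -14), -1)), Pow(Add(2705, -4021), -1)) = Mul(Add(Mul(7, Rational(-9, 35)), Mul(-112, -1)), Pow(-1316, -1)) = Mul(Add(Rational(-9, 5), 112), Rational(-1, 1316)) = Mul(Rational(551, 5), Rational(-1, 1316)) = Rational(-551, 6580)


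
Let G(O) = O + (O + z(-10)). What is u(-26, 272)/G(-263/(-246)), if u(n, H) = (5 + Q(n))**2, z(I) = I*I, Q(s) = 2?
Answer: 6027/12563 ≈ 0.47974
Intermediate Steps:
z(I) = I**2
u(n, H) = 49 (u(n, H) = (5 + 2)**2 = 7**2 = 49)
G(O) = 100 + 2*O (G(O) = O + (O + (-10)**2) = O + (O + 100) = O + (100 + O) = 100 + 2*O)
u(-26, 272)/G(-263/(-246)) = 49/(100 + 2*(-263/(-246))) = 49/(100 + 2*(-263*(-1/246))) = 49/(100 + 2*(263/246)) = 49/(100 + 263/123) = 49/(12563/123) = 49*(123/12563) = 6027/12563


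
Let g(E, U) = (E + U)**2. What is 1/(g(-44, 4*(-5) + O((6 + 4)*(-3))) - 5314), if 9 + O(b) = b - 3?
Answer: 1/5922 ≈ 0.00016886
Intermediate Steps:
O(b) = -12 + b (O(b) = -9 + (b - 3) = -9 + (-3 + b) = -12 + b)
1/(g(-44, 4*(-5) + O((6 + 4)*(-3))) - 5314) = 1/((-44 + (4*(-5) + (-12 + (6 + 4)*(-3))))**2 - 5314) = 1/((-44 + (-20 + (-12 + 10*(-3))))**2 - 5314) = 1/((-44 + (-20 + (-12 - 30)))**2 - 5314) = 1/((-44 + (-20 - 42))**2 - 5314) = 1/((-44 - 62)**2 - 5314) = 1/((-106)**2 - 5314) = 1/(11236 - 5314) = 1/5922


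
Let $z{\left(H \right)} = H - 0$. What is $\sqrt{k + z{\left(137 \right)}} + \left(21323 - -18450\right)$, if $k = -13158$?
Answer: $39773 + i \sqrt{13021} \approx 39773.0 + 114.11 i$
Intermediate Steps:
$z{\left(H \right)} = H$ ($z{\left(H \right)} = H + 0 = H$)
$\sqrt{k + z{\left(137 \right)}} + \left(21323 - -18450\right) = \sqrt{-13158 + 137} + \left(21323 - -18450\right) = \sqrt{-13021} + \left(21323 + 18450\right) = i \sqrt{13021} + 39773 = 39773 + i \sqrt{13021}$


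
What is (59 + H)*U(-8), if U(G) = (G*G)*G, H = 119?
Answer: -91136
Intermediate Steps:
U(G) = G³ (U(G) = G²*G = G³)
(59 + H)*U(-8) = (59 + 119)*(-8)³ = 178*(-512) = -91136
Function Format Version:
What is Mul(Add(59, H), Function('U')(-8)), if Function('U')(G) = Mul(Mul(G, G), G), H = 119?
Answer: -91136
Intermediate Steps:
Function('U')(G) = Pow(G, 3) (Function('U')(G) = Mul(Pow(G, 2), G) = Pow(G, 3))
Mul(Add(59, H), Function('U')(-8)) = Mul(Add(59, 119), Pow(-8, 3)) = Mul(178, -512) = -91136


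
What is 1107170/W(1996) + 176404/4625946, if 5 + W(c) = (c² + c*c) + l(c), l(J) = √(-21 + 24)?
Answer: 4334142196997400287/24474898919591645733 - 553585*√3/31744727136363 ≈ 0.17709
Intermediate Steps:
l(J) = √3
W(c) = -5 + √3 + 2*c² (W(c) = -5 + ((c² + c*c) + √3) = -5 + ((c² + c²) + √3) = -5 + (2*c² + √3) = -5 + (√3 + 2*c²) = -5 + √3 + 2*c²)
1107170/W(1996) + 176404/4625946 = 1107170/(-5 + √3 + 2*1996²) + 176404/4625946 = 1107170/(-5 + √3 + 2*3984016) + 176404*(1/4625946) = 1107170/(-5 + √3 + 7968032) + 88202/2312973 = 1107170/(7968027 + √3) + 88202/2312973 = 88202/2312973 + 1107170/(7968027 + √3)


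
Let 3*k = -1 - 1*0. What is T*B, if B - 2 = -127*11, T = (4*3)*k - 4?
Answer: 11160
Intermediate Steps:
k = -⅓ (k = (-1 - 1*0)/3 = (-1 + 0)/3 = (⅓)*(-1) = -⅓ ≈ -0.33333)
T = -8 (T = (4*3)*(-⅓) - 4 = 12*(-⅓) - 4 = -4 - 4 = -8)
B = -1395 (B = 2 - 127*11 = 2 - 1397 = -1395)
T*B = -8*(-1395) = 11160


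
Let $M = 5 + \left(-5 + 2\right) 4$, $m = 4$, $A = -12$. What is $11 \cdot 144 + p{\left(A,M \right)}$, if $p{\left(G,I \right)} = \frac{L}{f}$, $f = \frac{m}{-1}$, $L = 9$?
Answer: $\frac{6327}{4} \approx 1581.8$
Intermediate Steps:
$M = -7$ ($M = 5 - 12 = -7$)
$f = -4$ ($f = \frac{4}{-1} = 4 \left(-1\right) = -4$)
$p{\left(G,I \right)} = - \frac{9}{4}$ ($p{\left(G,I \right)} = \frac{9}{-4} = 9 \left(- \frac{1}{4}\right) = - \frac{9}{4}$)
$11 \cdot 144 + p{\left(A,M \right)} = 11 \cdot 144 - \frac{9}{4} = 1584 - \frac{9}{4} = \frac{6327}{4}$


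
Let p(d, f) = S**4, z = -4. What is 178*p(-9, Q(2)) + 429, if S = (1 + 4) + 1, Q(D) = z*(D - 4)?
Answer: 231117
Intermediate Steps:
Q(D) = 16 - 4*D (Q(D) = -4*(D - 4) = -4*(-4 + D) = 16 - 4*D)
S = 6 (S = 5 + 1 = 6)
p(d, f) = 1296 (p(d, f) = 6**4 = 1296)
178*p(-9, Q(2)) + 429 = 178*1296 + 429 = 230688 + 429 = 231117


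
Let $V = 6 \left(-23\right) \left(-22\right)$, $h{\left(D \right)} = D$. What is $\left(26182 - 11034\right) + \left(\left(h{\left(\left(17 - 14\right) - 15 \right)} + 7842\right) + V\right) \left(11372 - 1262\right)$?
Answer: $109870408$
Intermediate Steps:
$V = 3036$ ($V = \left(-138\right) \left(-22\right) = 3036$)
$\left(26182 - 11034\right) + \left(\left(h{\left(\left(17 - 14\right) - 15 \right)} + 7842\right) + V\right) \left(11372 - 1262\right) = \left(26182 - 11034\right) + \left(\left(\left(\left(17 - 14\right) - 15\right) + 7842\right) + 3036\right) \left(11372 - 1262\right) = 15148 + \left(\left(\left(3 - 15\right) + 7842\right) + 3036\right) 10110 = 15148 + \left(\left(-12 + 7842\right) + 3036\right) 10110 = 15148 + \left(7830 + 3036\right) 10110 = 15148 + 10866 \cdot 10110 = 15148 + 109855260 = 109870408$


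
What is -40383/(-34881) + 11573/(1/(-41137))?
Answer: -790766388238/1661 ≈ -4.7608e+8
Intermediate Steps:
-40383/(-34881) + 11573/(1/(-41137)) = -40383*(-1/34881) + 11573/(-1/41137) = 1923/1661 + 11573*(-41137) = 1923/1661 - 476078501 = -790766388238/1661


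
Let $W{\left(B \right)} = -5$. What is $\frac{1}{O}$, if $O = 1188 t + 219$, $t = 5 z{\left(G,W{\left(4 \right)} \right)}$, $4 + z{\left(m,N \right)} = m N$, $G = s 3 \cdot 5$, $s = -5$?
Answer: $\frac{1}{2203959} \approx 4.5373 \cdot 10^{-7}$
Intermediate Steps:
$G = -75$ ($G = \left(-5\right) 3 \cdot 5 = \left(-15\right) 5 = -75$)
$z{\left(m,N \right)} = -4 + N m$ ($z{\left(m,N \right)} = -4 + m N = -4 + N m$)
$t = 1855$ ($t = 5 \left(-4 - -375\right) = 5 \left(-4 + 375\right) = 5 \cdot 371 = 1855$)
$O = 2203959$ ($O = 1188 \cdot 1855 + 219 = 2203740 + 219 = 2203959$)
$\frac{1}{O} = \frac{1}{2203959}$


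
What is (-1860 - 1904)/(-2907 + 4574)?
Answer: -3764/1667 ≈ -2.2579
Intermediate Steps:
(-1860 - 1904)/(-2907 + 4574) = -3764/1667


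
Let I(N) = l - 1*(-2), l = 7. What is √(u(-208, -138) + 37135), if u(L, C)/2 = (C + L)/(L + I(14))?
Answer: 3*√163413427/199 ≈ 192.71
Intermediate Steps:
I(N) = 9 (I(N) = 7 - 1*(-2) = 7 + 2 = 9)
u(L, C) = 2*(C + L)/(9 + L) (u(L, C) = 2*((C + L)/(L + 9)) = 2*((C + L)/(9 + L)) = 2*(C + L)/(9 + L))
√(u(-208, -138) + 37135) = √(2*(-138 - 208)/(9 - 208) + 37135) = √(2*(-346)/(-199) + 37135) = √(2*(-1/199)*(-346) + 37135) = √(692/199 + 37135) = √(7390557/199) = 3*√163413427/199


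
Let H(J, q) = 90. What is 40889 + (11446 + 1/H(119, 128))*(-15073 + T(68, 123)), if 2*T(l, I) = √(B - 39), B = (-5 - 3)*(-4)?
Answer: -15523635283/90 + 1030141*I*√7/180 ≈ -1.7248e+8 + 15142.0*I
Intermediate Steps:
B = 32 (B = -8*(-4) = 32)
T(l, I) = I*√7/2 (T(l, I) = √(32 - 39)/2 = √(-7)/2 = (I*√7)/2 = I*√7/2)
40889 + (11446 + 1/H(119, 128))*(-15073 + T(68, 123)) = 40889 + (11446 + 1/90)*(-15073 + I*√7/2) = 40889 + 1030141*(-15073 + I*√7/2)/90 = 40889 + (-15527315293/90 + 1030141*I*√7/180) = -15523635283/90 + 1030141*I*√7/180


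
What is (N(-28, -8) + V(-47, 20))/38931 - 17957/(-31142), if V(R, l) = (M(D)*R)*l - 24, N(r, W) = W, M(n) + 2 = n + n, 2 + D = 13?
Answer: 112617823/1212389202 ≈ 0.092889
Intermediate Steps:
D = 11 (D = -2 + 13 = 11)
M(n) = -2 + 2*n (M(n) = -2 + (n + n) = -2 + 2*n)
V(R, l) = -24 + 20*R*l (V(R, l) = ((-2 + 2*11)*R)*l - 24 = ((-2 + 22)*R)*l - 24 = (20*R)*l - 24 = 20*R*l - 24 = -24 + 20*R*l)
(N(-28, -8) + V(-47, 20))/38931 - 17957/(-31142) = (-8 + (-24 + 20*(-47)*20))/38931 - 17957/(-31142) = (-8 + (-24 - 18800))*(1/38931) - 17957*(-1/31142) = (-8 - 18824)*(1/38931) + 17957/31142 = -18832*1/38931 + 17957/31142 = -18832/38931 + 17957/31142 = 112617823/1212389202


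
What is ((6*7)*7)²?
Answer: 86436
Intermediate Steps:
((6*7)*7)² = (42*7)² = 294² = 86436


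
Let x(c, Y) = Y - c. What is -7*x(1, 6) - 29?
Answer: -64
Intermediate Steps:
-7*x(1, 6) - 29 = -7*(6 - 1*1) - 29 = -7*(6 - 1) - 29 = -7*5 - 29 = -35 - 29 = -64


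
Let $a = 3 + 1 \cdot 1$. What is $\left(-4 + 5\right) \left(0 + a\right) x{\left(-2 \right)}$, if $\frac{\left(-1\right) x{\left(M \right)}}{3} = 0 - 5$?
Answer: $60$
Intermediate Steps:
$x{\left(M \right)} = 15$ ($x{\left(M \right)} = - 3 \left(0 - 5\right) = \left(-3\right) \left(-5\right) = 15$)
$a = 4$ ($a = 3 + 1 = 4$)
$\left(-4 + 5\right) \left(0 + a\right) x{\left(-2 \right)} = \left(-4 + 5\right) \left(0 + 4\right) 15 = 1 \cdot 4 \cdot 15 = 4 \cdot 15 = 60$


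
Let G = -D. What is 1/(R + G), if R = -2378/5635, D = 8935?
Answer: -5635/50351103 ≈ -0.00011191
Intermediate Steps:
R = -2378/5635 (R = -2378*1/5635 = -2378/5635 ≈ -0.42201)
G = -8935 (G = -1*8935 = -8935)
1/(R + G) = 1/(-2378/5635 - 8935) = 1/(-50351103/5635) = -5635/50351103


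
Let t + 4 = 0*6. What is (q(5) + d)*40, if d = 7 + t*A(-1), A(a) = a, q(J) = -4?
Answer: 280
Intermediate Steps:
t = -4 (t = -4 + 0*6 = -4 + 0 = -4)
d = 11 (d = 7 - 4*(-1) = 7 + 4 = 11)
(q(5) + d)*40 = (-4 + 11)*40 = 7*40 = 280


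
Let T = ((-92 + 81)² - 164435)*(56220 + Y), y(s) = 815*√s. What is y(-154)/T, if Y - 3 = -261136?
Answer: 815*I*√154/33670074682 ≈ 3.0038e-7*I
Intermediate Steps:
Y = -261133 (Y = 3 - 261136 = -261133)
T = 33670074682 (T = ((-92 + 81)² - 164435)*(56220 - 261133) = ((-11)² - 164435)*(-204913) = (121 - 164435)*(-204913) = -164314*(-204913) = 33670074682)
y(-154)/T = (815*√(-154))/33670074682 = (815*(I*√154))*(1/33670074682) = (815*I*√154)*(1/33670074682) = 815*I*√154/33670074682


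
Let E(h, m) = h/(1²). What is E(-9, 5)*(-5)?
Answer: 45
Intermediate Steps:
E(h, m) = h (E(h, m) = h/1 = h*1 = h)
E(-9, 5)*(-5) = -9*(-5) = 45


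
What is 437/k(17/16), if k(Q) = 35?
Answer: 437/35 ≈ 12.486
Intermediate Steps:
437/k(17/16) = 437/35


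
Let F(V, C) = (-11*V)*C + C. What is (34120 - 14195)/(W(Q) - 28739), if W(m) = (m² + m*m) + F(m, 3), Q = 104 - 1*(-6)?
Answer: -19925/8166 ≈ -2.4400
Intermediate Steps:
Q = 110 (Q = 104 + 6 = 110)
F(V, C) = C - 11*C*V (F(V, C) = -11*C*V + C = C - 11*C*V)
W(m) = 3 - 33*m + 2*m² (W(m) = (m² + m*m) + 3*(1 - 11*m) = (m² + m²) + (3 - 33*m) = 2*m² + (3 - 33*m) = 3 - 33*m + 2*m²)
(34120 - 14195)/(W(Q) - 28739) = (34120 - 14195)/((3 - 33*110 + 2*110²) - 28739) = 19925/((3 - 3630 + 2*12100) - 28739) = 19925/((3 - 3630 + 24200) - 28739) = 19925/(20573 - 28739) = 19925/(-8166) = 19925*(-1/8166) = -19925/8166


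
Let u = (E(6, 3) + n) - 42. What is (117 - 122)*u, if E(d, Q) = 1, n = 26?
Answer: 75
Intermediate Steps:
u = -15 (u = (1 + 26) - 42 = 27 - 42 = -15)
(117 - 122)*u = (117 - 122)*(-15) = -5*(-15) = 75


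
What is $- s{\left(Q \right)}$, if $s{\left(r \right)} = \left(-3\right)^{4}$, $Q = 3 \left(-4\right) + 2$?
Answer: $-81$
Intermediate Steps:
$Q = -10$ ($Q = -12 + 2 = -10$)
$s{\left(r \right)} = 81$
$- s{\left(Q \right)} = \left(-1\right) 81 = -81$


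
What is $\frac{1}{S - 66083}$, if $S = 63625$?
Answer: $- \frac{1}{2458} \approx -0.00040683$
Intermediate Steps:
$\frac{1}{S - 66083} = \frac{1}{63625 - 66083} = \frac{1}{-2458} = - \frac{1}{2458}$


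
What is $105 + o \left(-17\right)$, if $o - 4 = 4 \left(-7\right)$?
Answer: $513$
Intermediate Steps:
$o = -24$ ($o = 4 + 4 \left(-7\right) = 4 - 28 = -24$)
$105 + o \left(-17\right) = 105 - -408 = 105 + 408 = 513$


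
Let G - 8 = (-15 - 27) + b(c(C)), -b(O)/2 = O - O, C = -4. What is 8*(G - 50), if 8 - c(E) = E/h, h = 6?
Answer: -672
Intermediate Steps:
c(E) = 8 - E/6
b(O) = 0 (b(O) = -2*(O - O) = -2*0 = 0)
G = -34 (G = 8 + ((-15 - 27) + 0) = 8 + (-42 + 0) = 8 - 42 = -34)
8*(G - 50) = 8*(-34 - 50) = 8*(-84) = -672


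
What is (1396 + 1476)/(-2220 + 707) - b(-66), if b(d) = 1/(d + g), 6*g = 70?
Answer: -463597/246619 ≈ -1.8798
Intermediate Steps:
g = 35/3 (g = (⅙)*70 = 35/3 ≈ 11.667)
b(d) = 1/(35/3 + d) (b(d) = 1/(d + 35/3) = 1/(35/3 + d))
(1396 + 1476)/(-2220 + 707) - b(-66) = (1396 + 1476)/(-2220 + 707) - 3/(35 + 3*(-66)) = 2872/(-1513) - 3/(35 - 198) = 2872*(-1/1513) - 3/(-163) = -2872/1513 - 3*(-1)/163 = -2872/1513 - 1*(-3/163) = -2872/1513 + 3/163 = -463597/246619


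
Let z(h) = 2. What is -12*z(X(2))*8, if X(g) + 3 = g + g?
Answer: -192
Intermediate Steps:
X(g) = -3 + 2*g (X(g) = -3 + (g + g) = -3 + 2*g)
-12*z(X(2))*8 = -12*2*8 = -24*8 = -192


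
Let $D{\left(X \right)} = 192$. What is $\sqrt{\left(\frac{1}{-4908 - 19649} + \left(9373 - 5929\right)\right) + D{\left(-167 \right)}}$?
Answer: $\frac{\sqrt{2192676136807}}{24557} \approx 60.299$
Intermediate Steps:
$\sqrt{\left(\frac{1}{-4908 - 19649} + \left(9373 - 5929\right)\right) + D{\left(-167 \right)}} = \sqrt{\left(\frac{1}{-4908 - 19649} + \left(9373 - 5929\right)\right) + 192} = \sqrt{\left(\frac{1}{-24557} + \left(9373 - 5929\right)\right) + 192} = \sqrt{\left(- \frac{1}{24557} + 3444\right) + 192} = \sqrt{\frac{84574307}{24557} + 192} = \sqrt{\frac{89289251}{24557}} = \frac{\sqrt{2192676136807}}{24557}$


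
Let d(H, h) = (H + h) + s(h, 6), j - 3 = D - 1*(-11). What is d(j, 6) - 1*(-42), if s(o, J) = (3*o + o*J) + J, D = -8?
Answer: 114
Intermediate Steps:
s(o, J) = J + 3*o + J*o (s(o, J) = (3*o + J*o) + J = J + 3*o + J*o)
j = 6 (j = 3 + (-8 - 1*(-11)) = 3 + (-8 + 11) = 3 + 3 = 6)
d(H, h) = 6 + H + 10*h (d(H, h) = (H + h) + (6 + 3*h + 6*h) = (H + h) + (6 + 9*h) = 6 + H + 10*h)
d(j, 6) - 1*(-42) = (6 + 6 + 10*6) - 1*(-42) = (6 + 6 + 60) + 42 = 72 + 42 = 114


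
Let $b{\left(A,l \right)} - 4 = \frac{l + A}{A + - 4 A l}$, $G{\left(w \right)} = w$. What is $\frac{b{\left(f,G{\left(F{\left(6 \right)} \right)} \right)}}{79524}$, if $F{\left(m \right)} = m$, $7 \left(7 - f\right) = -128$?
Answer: $\frac{595}{11990452} \approx 4.9623 \cdot 10^{-5}$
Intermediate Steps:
$f = \frac{177}{7}$ ($f = 7 - - \frac{128}{7} = 7 + \frac{128}{7} = \frac{177}{7} \approx 25.286$)
$b{\left(A,l \right)} = 4 + \frac{A + l}{A - 4 A l}$ ($b{\left(A,l \right)} = 4 + \frac{l + A}{A + - 4 A l} = 4 + \frac{A + l}{A - 4 A l}$)
$\frac{b{\left(f,G{\left(F{\left(6 \right)} \right)} \right)}}{79524} = \frac{\frac{1}{\frac{177}{7}} \frac{1}{-1 + 4 \cdot 6} \left(\left(-1\right) 6 - \frac{885}{7} + 16 \cdot \frac{177}{7} \cdot 6\right)}{79524} = \frac{7 \left(-6 - \frac{885}{7} + \frac{16992}{7}\right)}{177 \left(-1 + 24\right)} \frac{1}{79524} = \frac{7}{177} \cdot \frac{1}{23} \cdot 2295 \cdot \frac{1}{79524} = \frac{5355}{1357} \cdot \frac{1}{79524} = \frac{595}{11990452}$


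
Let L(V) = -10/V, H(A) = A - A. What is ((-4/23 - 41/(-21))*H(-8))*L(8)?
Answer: 0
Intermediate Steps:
H(A) = 0
((-4/23 - 41/(-21))*H(-8))*L(8) = ((-4/23 - 41/(-21))*0)*(-10/8) = ((-4*1/23 - 41*(-1/21))*0)*(-10*⅛) = ((-4/23 + 41/21)*0)*(-5/4) = ((859/483)*0)*(-5/4) = 0*(-5/4) = 0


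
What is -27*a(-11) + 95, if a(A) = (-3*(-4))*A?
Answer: 3659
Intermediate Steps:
a(A) = 12*A
-27*a(-11) + 95 = -324*(-11) + 95 = -27*(-132) + 95 = 3564 + 95 = 3659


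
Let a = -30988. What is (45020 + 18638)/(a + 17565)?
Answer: -63658/13423 ≈ -4.7425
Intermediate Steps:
(45020 + 18638)/(a + 17565) = (45020 + 18638)/(-30988 + 17565) = 63658/(-13423) = 63658*(-1/13423) = -63658/13423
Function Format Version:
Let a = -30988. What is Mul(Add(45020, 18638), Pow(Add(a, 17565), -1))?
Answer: Rational(-63658, 13423) ≈ -4.7425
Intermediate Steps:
Mul(Add(45020, 18638), Pow(Add(a, 17565), -1)) = Mul(Add(45020, 18638), Pow(Add(-30988, 17565), -1)) = Mul(63658, Pow(-13423, -1)) = Mul(63658, Rational(-1, 13423)) = Rational(-63658, 13423)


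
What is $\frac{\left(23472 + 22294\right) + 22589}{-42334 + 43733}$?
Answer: $\frac{68355}{1399} \approx 48.86$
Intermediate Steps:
$\frac{\left(23472 + 22294\right) + 22589}{-42334 + 43733} = \frac{45766 + 22589}{1399} = 68355 \cdot \frac{1}{1399} = \frac{68355}{1399}$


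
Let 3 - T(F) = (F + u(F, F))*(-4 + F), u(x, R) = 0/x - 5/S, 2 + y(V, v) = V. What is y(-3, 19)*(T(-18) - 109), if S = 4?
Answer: 5295/2 ≈ 2647.5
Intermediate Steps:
y(V, v) = -2 + V
u(x, R) = -5/4 (u(x, R) = 0/x - 5/4 = 0 - 5*1/4 = 0 - 5/4 = -5/4)
T(F) = 3 - (-4 + F)*(-5/4 + F) (T(F) = 3 - (F - 5/4)*(-4 + F) = 3 - (-5/4 + F)*(-4 + F) = 3 - (-4 + F)*(-5/4 + F))
y(-3, 19)*(T(-18) - 109) = (-2 - 3)*((-2 - 1*(-18)**2 + (21/4)*(-18)) - 109) = -5*((-2 - 1*324 - 189/2) - 109) = -5*((-2 - 324 - 189/2) - 109) = -5*(-841/2 - 109) = -5*(-1059/2) = 5295/2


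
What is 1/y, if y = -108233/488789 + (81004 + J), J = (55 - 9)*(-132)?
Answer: 488789/36625829115 ≈ 1.3345e-5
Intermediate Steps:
J = -6072 (J = 46*(-132) = -6072)
y = 36625829115/488789 (y = -108233/488789 + (81004 - 6072) = -108233*1/488789 + 74932 = -108233/488789 + 74932 = 36625829115/488789 ≈ 74932.)
1/y = 1/(36625829115/488789) = 488789/36625829115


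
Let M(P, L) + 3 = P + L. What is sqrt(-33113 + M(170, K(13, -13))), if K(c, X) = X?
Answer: I*sqrt(32959) ≈ 181.55*I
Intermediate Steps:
M(P, L) = -3 + L + P (M(P, L) = -3 + (P + L) = -3 + (L + P) = -3 + L + P)
sqrt(-33113 + M(170, K(13, -13))) = sqrt(-33113 + (-3 - 13 + 170)) = sqrt(-33113 + 154) = sqrt(-32959) = I*sqrt(32959)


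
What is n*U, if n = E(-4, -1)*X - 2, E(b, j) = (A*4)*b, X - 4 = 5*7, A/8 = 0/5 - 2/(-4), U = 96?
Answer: -239808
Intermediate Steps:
A = 4 (A = 8*(0/5 - 2/(-4)) = 8*(0*(⅕) - 2*(-¼)) = 8*(0 + ½) = 8*(½) = 4)
X = 39 (X = 4 + 5*7 = 4 + 35 = 39)
E(b, j) = 16*b (E(b, j) = (4*4)*b = 16*b)
n = -2498 (n = (16*(-4))*39 - 2 = -64*39 - 2 = -2496 - 2 = -2498)
n*U = -2498*96 = -239808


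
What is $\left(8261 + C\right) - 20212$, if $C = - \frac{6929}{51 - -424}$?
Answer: $- \frac{5683654}{475} \approx -11966.0$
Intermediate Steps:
$C = - \frac{6929}{475}$ ($C = - \frac{6929}{51 + 424} = - \frac{6929}{475} \approx -14.587$)
$\left(8261 + C\right) - 20212 = \left(8261 - \frac{6929}{475}\right) - 20212 = \frac{3917046}{475} - 20212 = - \frac{5683654}{475}$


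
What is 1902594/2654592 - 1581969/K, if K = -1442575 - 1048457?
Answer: 2002442829/1481333696 ≈ 1.3518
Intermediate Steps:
K = -2491032
1902594/2654592 - 1581969/K = 1902594/2654592 - 1581969/(-2491032) = 1902594*(1/2654592) - 1581969*(-1/2491032) = 10229/14272 + 527323/830344 = 2002442829/1481333696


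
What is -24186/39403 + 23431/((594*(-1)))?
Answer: -937618177/23405382 ≈ -40.060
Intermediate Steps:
-24186/39403 + 23431/((594*(-1))) = -24186*1/39403 + 23431/(-594) = -24186/39403 + 23431*(-1/594) = -24186/39403 - 23431/594 = -937618177/23405382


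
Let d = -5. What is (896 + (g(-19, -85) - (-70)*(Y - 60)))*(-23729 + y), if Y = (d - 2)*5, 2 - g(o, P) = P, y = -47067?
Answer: 401200932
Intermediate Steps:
g(o, P) = 2 - P
Y = -35 (Y = (-5 - 2)*5 = -7*5 = -35)
(896 + (g(-19, -85) - (-70)*(Y - 60)))*(-23729 + y) = (896 + ((2 - 1*(-85)) - (-70)*(-35 - 60)))*(-23729 - 47067) = (896 + ((2 + 85) - (-70)*(-95)))*(-70796) = (896 + (87 - 1*6650))*(-70796) = (896 + (87 - 6650))*(-70796) = (896 - 6563)*(-70796) = -5667*(-70796) = 401200932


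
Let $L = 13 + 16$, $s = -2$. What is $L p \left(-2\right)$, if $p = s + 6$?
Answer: $-232$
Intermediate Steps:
$p = 4$ ($p = -2 + 6 = 4$)
$L = 29$
$L p \left(-2\right) = 29 \cdot 4 \left(-2\right) = 116 \left(-2\right) = -232$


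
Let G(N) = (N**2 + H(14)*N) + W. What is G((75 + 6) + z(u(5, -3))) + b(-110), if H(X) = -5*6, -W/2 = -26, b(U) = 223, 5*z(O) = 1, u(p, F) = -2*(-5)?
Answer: 110811/25 ≈ 4432.4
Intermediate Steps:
u(p, F) = 10
z(O) = 1/5 (z(O) = (1/5)*1 = 1/5)
W = 52 (W = -2*(-26) = 52)
H(X) = -30
G(N) = 52 + N**2 - 30*N (G(N) = (N**2 - 30*N) + 52 = 52 + N**2 - 30*N)
G((75 + 6) + z(u(5, -3))) + b(-110) = (52 + ((75 + 6) + 1/5)**2 - 30*((75 + 6) + 1/5)) + 223 = (52 + (81 + 1/5)**2 - 30*(81 + 1/5)) + 223 = (52 + (406/5)**2 - 30*406/5) + 223 = (52 + 164836/25 - 2436) + 223 = 105236/25 + 223 = 110811/25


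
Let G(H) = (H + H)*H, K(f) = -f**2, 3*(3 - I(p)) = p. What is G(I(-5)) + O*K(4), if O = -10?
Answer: 1832/9 ≈ 203.56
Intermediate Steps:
I(p) = 3 - p/3
G(H) = 2*H**2 (G(H) = (2*H)*H = 2*H**2)
G(I(-5)) + O*K(4) = 2*(3 - 1/3*(-5))**2 - (-10)*4**2 = 2*(3 + 5/3)**2 - (-10)*16 = 2*(14/3)**2 - 10*(-16) = 2*(196/9) + 160 = 392/9 + 160 = 1832/9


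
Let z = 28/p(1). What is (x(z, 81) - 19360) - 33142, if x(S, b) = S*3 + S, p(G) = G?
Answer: -52390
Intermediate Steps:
z = 28 (z = 28/1 = 28*1 = 28)
x(S, b) = 4*S (x(S, b) = 3*S + S = 4*S)
(x(z, 81) - 19360) - 33142 = (4*28 - 19360) - 33142 = (112 - 19360) - 33142 = -19248 - 33142 = -52390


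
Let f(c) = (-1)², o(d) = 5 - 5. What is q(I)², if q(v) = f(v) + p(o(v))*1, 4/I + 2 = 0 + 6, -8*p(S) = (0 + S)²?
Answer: 1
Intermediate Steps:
o(d) = 0
p(S) = -S²/8 (p(S) = -(0 + S)²/8 = -S²/8)
I = 1 (I = 4/(-2 + (0 + 6)) = 4/(-2 + 6) = 4/4 = 4*(¼) = 1)
f(c) = 1
q(v) = 1 (q(v) = 1 - ⅛*0²*1 = 1 - ⅛*0*1 = 1 + 0*1 = 1 + 0 = 1)
q(I)² = 1² = 1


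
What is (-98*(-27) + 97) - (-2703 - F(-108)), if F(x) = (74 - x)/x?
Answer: 293993/54 ≈ 5444.3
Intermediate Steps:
F(x) = (74 - x)/x
(-98*(-27) + 97) - (-2703 - F(-108)) = (-98*(-27) + 97) - (-2703 - (74 - 1*(-108))/(-108)) = (2646 + 97) - (-2703 - (-1)*(74 + 108)/108) = 2743 - (-2703 - (-1)*182/108) = 2743 - (-2703 - 1*(-91/54)) = 2743 - (-2703 + 91/54) = 2743 - 1*(-145871/54) = 2743 + 145871/54 = 293993/54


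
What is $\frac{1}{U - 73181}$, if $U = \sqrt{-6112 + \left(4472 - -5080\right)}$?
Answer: $- \frac{73181}{5355455321} - \frac{4 \sqrt{215}}{5355455321} \approx -1.3676 \cdot 10^{-5}$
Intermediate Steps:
$U = 4 \sqrt{215}$ ($U = \sqrt{-6112 + \left(4472 + 5080\right)} = \sqrt{-6112 + 9552} = \sqrt{3440} = 4 \sqrt{215} \approx 58.651$)
$\frac{1}{U - 73181} = \frac{1}{4 \sqrt{215} - 73181} = \frac{1}{-73181 + 4 \sqrt{215}}$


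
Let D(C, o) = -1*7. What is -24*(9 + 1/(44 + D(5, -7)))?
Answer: -8016/37 ≈ -216.65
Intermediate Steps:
D(C, o) = -7
-24*(9 + 1/(44 + D(5, -7))) = -24*(9 + 1/(44 - 7)) = -24*(9 + 1/37) = -24*334/37 = -8016/37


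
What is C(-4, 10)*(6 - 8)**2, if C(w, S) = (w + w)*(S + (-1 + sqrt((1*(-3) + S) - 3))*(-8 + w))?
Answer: 64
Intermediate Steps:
C(w, S) = 2*w*(S + (-1 + sqrt(-6 + S))*(-8 + w)) (C(w, S) = (2*w)*(S + (-1 + sqrt((-3 + S) - 3))*(-8 + w)) = (2*w)*(S + (-1 + sqrt(-6 + S))*(-8 + w)) = 2*w*(S + (-1 + sqrt(-6 + S))*(-8 + w)))
C(-4, 10)*(6 - 8)**2 = (2*(-4)*(8 + 10 - 1*(-4) - 8*sqrt(-6 + 10) - 4*sqrt(-6 + 10)))*(6 - 8)**2 = (2*(-4)*(8 + 10 + 4 - 8*sqrt(4) - 4*sqrt(4)))*(-2)**2 = (2*(-4)*(8 + 10 + 4 - 8*2 - 4*2))*4 = (2*(-4)*(8 + 10 + 4 - 16 - 8))*4 = (2*(-4)*(-2))*4 = 16*4 = 64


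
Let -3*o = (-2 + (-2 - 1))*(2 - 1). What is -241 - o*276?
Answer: -701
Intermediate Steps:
o = 5/3 (o = -(-2 + (-2 - 1))*(2 - 1)/3 = -(-2 - 3)/3 = -(-5)/3 = -⅓*(-5) = 5/3 ≈ 1.6667)
-241 - o*276 = -241 - 5*276/3 = -241 - 1*460 = -241 - 460 = -701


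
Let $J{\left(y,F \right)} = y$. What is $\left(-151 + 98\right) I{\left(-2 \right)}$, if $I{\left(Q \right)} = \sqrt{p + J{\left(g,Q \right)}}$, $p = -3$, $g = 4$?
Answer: $-53$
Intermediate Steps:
$I{\left(Q \right)} = 1$ ($I{\left(Q \right)} = \sqrt{-3 + 4} = \sqrt{1} = 1$)
$\left(-151 + 98\right) I{\left(-2 \right)} = \left(-151 + 98\right) 1 = \left(-53\right) 1 = -53$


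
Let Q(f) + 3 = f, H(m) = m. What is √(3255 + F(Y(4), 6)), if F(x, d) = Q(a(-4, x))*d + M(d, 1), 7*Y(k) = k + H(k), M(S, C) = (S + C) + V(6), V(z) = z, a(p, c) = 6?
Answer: √3286 ≈ 57.324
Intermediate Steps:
Q(f) = -3 + f
M(S, C) = 6 + C + S (M(S, C) = (S + C) + 6 = (C + S) + 6 = 6 + C + S)
Y(k) = 2*k/7 (Y(k) = (k + k)/7 = (2*k)/7 = 2*k/7)
F(x, d) = 7 + 4*d (F(x, d) = (-3 + 6)*d + (6 + 1 + d) = 3*d + (7 + d) = 7 + 4*d)
√(3255 + F(Y(4), 6)) = √(3255 + (7 + 4*6)) = √(3255 + (7 + 24)) = √(3255 + 31) = √3286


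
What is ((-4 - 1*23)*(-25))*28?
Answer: 18900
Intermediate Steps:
((-4 - 1*23)*(-25))*28 = ((-4 - 23)*(-25))*28 = -27*(-25)*28 = 675*28 = 18900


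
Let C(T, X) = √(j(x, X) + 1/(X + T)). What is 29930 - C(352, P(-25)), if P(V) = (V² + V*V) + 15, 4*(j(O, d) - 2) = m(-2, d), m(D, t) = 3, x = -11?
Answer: 29930 - √587103/462 ≈ 29928.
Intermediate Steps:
j(O, d) = 11/4 (j(O, d) = 2 + (¼)*3 = 2 + ¾ = 11/4)
P(V) = 15 + 2*V² (P(V) = (V² + V²) + 15 = 2*V² + 15 = 15 + 2*V²)
C(T, X) = √(11/4 + 1/(T + X)) (C(T, X) = √(11/4 + 1/(X + T)) = √(11/4 + 1/(T + X)))
29930 - C(352, P(-25)) = 29930 - √((4 + 11*352 + 11*(15 + 2*(-25)²))/(352 + (15 + 2*(-25)²)))/2 = 29930 - √((4 + 3872 + 11*(15 + 2*625))/(352 + (15 + 2*625)))/2 = 29930 - √((4 + 3872 + 11*(15 + 1250))/(352 + (15 + 1250)))/2 = 29930 - √((4 + 3872 + 11*1265)/(352 + 1265))/2 = 29930 - √((4 + 3872 + 13915)/1617)/2 = 29930 - √((1/1617)*17791)/2 = 29930 - √(17791/1617)/2 = 29930 - √587103/231/2 = 29930 - √587103/462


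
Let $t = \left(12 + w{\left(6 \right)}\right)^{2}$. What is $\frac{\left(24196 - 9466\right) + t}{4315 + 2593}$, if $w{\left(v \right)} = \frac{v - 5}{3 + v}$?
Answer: $\frac{1205011}{559548} \approx 2.1535$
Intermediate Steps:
$w{\left(v \right)} = \frac{-5 + v}{3 + v}$
$t = \frac{11881}{81}$ ($t = \left(12 + \frac{-5 + 6}{3 + 6}\right)^{2} = \left(12 + \frac{1}{9} \cdot 1\right)^{2} = \left(12 + \frac{1}{9}\right)^{2} = \left(\frac{109}{9}\right)^{2} = \frac{11881}{81} \approx 146.68$)
$\frac{\left(24196 - 9466\right) + t}{4315 + 2593} = \frac{\left(24196 - 9466\right) + \frac{11881}{81}}{4315 + 2593} = \frac{\left(24196 - 9466\right) + \frac{11881}{81}}{6908} = \left(14730 + \frac{11881}{81}\right) \frac{1}{6908} = \frac{1205011}{81} \cdot \frac{1}{6908} = \frac{1205011}{559548}$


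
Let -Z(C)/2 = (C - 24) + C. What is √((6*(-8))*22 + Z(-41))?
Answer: 2*I*√211 ≈ 29.052*I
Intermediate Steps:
Z(C) = 48 - 4*C (Z(C) = -2*((C - 24) + C) = -2*((-24 + C) + C) = -2*(-24 + 2*C) = 48 - 4*C)
√((6*(-8))*22 + Z(-41)) = √((6*(-8))*22 + (48 - 4*(-41))) = √(-48*22 + (48 + 164)) = √(-1056 + 212) = √(-844) = 2*I*√211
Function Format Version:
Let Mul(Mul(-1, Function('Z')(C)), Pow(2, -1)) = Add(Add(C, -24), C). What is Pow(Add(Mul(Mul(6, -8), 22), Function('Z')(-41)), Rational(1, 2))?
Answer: Mul(2, I, Pow(211, Rational(1, 2))) ≈ Mul(29.052, I)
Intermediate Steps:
Function('Z')(C) = Add(48, Mul(-4, C)) (Function('Z')(C) = Mul(-2, Add(Add(C, -24), C)) = Mul(-2, Add(Add(-24, C), C)) = Mul(-2, Add(-24, Mul(2, C))) = Add(48, Mul(-4, C)))
Pow(Add(Mul(Mul(6, -8), 22), Function('Z')(-41)), Rational(1, 2)) = Pow(Add(Mul(Mul(6, -8), 22), Add(48, Mul(-4, -41))), Rational(1, 2)) = Pow(Add(Mul(-48, 22), Add(48, 164)), Rational(1, 2)) = Pow(Add(-1056, 212), Rational(1, 2)) = Pow(-844, Rational(1, 2)) = Mul(2, I, Pow(211, Rational(1, 2)))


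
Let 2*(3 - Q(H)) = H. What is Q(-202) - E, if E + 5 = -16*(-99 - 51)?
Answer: -2291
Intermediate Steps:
Q(H) = 3 - H/2
E = 2395 (E = -5 - 16*(-99 - 51) = -5 - 16*(-150) = -5 + 2400 = 2395)
Q(-202) - E = (3 - ½*(-202)) - 1*2395 = (3 + 101) - 2395 = 104 - 2395 = -2291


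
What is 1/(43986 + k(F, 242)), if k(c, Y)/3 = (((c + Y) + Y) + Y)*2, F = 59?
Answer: 1/48696 ≈ 2.0536e-5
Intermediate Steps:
k(c, Y) = 6*c + 18*Y (k(c, Y) = 3*((((c + Y) + Y) + Y)*2) = 3*((((Y + c) + Y) + Y)*2) = 3*(((c + 2*Y) + Y)*2) = 3*((c + 3*Y)*2) = 3*(2*c + 6*Y) = 6*c + 18*Y)
1/(43986 + k(F, 242)) = 1/(43986 + (6*59 + 18*242)) = 1/(43986 + (354 + 4356)) = 1/(43986 + 4710) = 1/48696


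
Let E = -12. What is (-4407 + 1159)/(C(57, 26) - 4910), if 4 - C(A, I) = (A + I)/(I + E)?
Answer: 45472/68767 ≈ 0.66125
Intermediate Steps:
C(A, I) = 4 - (A + I)/(-12 + I) (C(A, I) = 4 - (A + I)/(I - 12) = 4 - (A + I)/(-12 + I))
(-4407 + 1159)/(C(57, 26) - 4910) = (-4407 + 1159)/((-48 - 1*57 + 3*26)/(-12 + 26) - 4910) = -3248/((-48 - 57 + 78)/14 - 4910) = -3248/((1/14)*(-27) - 4910) = -3248/(-27/14 - 4910) = -3248/(-68767/14) = -3248*(-14/68767) = 45472/68767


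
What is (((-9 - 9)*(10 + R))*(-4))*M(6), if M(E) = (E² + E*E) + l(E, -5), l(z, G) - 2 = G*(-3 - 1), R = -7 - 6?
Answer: -20304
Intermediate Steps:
R = -13
l(z, G) = 2 - 4*G (l(z, G) = 2 + G*(-3 - 1) = 2 + G*(-4) = 2 - 4*G)
M(E) = 22 + 2*E² (M(E) = (E² + E*E) + (2 - 4*(-5)) = (E² + E²) + (2 + 20) = 2*E² + 22 = 22 + 2*E²)
(((-9 - 9)*(10 + R))*(-4))*M(6) = (((-9 - 9)*(10 - 13))*(-4))*(22 + 2*6²) = (-18*(-3)*(-4))*(22 + 2*36) = (54*(-4))*(22 + 72) = -216*94 = -20304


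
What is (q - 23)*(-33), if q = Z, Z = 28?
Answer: -165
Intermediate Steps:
q = 28
(q - 23)*(-33) = (28 - 23)*(-33) = 5*(-33) = -165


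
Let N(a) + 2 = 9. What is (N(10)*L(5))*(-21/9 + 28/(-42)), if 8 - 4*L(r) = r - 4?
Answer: -147/4 ≈ -36.750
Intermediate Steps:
N(a) = 7 (N(a) = -2 + 9 = 7)
L(r) = 3 - r/4 (L(r) = 2 - (r - 4)/4 = 2 - (-4 + r)/4 = 2 + (1 - r/4) = 3 - r/4)
(N(10)*L(5))*(-21/9 + 28/(-42)) = (7*(3 - ¼*5))*(-21/9 + 28/(-42)) = (7*(3 - 5/4))*(-21*⅑ + 28*(-1/42)) = (7*(7/4))*(-7/3 - ⅔) = (49/4)*(-3) = -147/4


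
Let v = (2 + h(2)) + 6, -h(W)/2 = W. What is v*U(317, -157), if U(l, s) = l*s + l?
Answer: -197808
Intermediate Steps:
U(l, s) = l + l*s
h(W) = -2*W
v = 4 (v = (2 - 2*2) + 6 = (2 - 4) + 6 = -2 + 6 = 4)
v*U(317, -157) = 4*(317*(1 - 157)) = 4*(317*(-156)) = 4*(-49452) = -197808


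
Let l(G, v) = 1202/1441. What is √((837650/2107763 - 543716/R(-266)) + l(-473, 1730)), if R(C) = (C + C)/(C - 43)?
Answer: I*√1051709951674322784886270305/57708443177 ≈ 561.96*I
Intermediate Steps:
R(C) = 2*C/(-43 + C) (R(C) = (2*C)/(-43 + C) = 2*C/(-43 + C))
l(G, v) = 1202/1441 (l(G, v) = 1202*(1/1441) = 1202/1441)
√((837650/2107763 - 543716/R(-266)) + l(-473, 1730)) = √((837650/2107763 - 543716/(2*(-266)/(-43 - 266))) + 1202/1441) = √((837650*(1/2107763) - 543716/(2*(-266)/(-309))) + 1202/1441) = √((837650/2107763 - 543716/(2*(-266)*(-1/309))) + 1202/1441) = √((837650/2107763 - 543716/532/309) + 1202/1441) = √((837650/2107763 - 543716*309/532) + 1202/1441) = √((837650/2107763 - 42002061/133) + 1202/1441) = √(-12647182670299/40047497 + 1202/1441) = √(-18224542090809465/57708443177) = I*√1051709951674322784886270305/57708443177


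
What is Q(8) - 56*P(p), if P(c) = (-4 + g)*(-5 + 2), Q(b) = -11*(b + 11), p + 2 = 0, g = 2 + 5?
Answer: 295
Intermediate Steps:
g = 7
p = -2 (p = -2 + 0 = -2)
Q(b) = -121 - 11*b (Q(b) = -11*(11 + b) = -121 - 11*b)
P(c) = -9 (P(c) = (-4 + 7)*(-5 + 2) = 3*(-3) = -9)
Q(8) - 56*P(p) = (-121 - 11*8) - 56*(-9) = (-121 - 88) + 504 = -209 + 504 = 295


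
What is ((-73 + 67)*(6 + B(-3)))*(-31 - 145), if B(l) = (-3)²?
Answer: 15840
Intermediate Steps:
B(l) = 9
((-73 + 67)*(6 + B(-3)))*(-31 - 145) = ((-73 + 67)*(6 + 9))*(-31 - 145) = -6*15*(-176) = -90*(-176) = 15840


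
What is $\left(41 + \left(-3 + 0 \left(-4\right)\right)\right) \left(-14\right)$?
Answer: $-532$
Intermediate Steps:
$\left(41 + \left(-3 + 0 \left(-4\right)\right)\right) \left(-14\right) = \left(41 + \left(-3 + 0\right)\right) \left(-14\right) = \left(41 - 3\right) \left(-14\right) = 38 \left(-14\right) = -532$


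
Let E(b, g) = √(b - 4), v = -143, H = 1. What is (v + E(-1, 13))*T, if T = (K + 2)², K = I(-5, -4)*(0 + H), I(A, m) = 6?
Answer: -9152 + 64*I*√5 ≈ -9152.0 + 143.11*I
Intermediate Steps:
K = 6 (K = 6*(0 + 1) = 6*1 = 6)
E(b, g) = √(-4 + b)
T = 64 (T = (6 + 2)² = 8² = 64)
(v + E(-1, 13))*T = (-143 + √(-4 - 1))*64 = (-143 + √(-5))*64 = (-143 + I*√5)*64 = -9152 + 64*I*√5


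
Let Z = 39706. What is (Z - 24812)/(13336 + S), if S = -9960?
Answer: 7447/1688 ≈ 4.4117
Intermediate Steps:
(Z - 24812)/(13336 + S) = (39706 - 24812)/(13336 - 9960) = 14894/3376 = 14894*(1/3376) = 7447/1688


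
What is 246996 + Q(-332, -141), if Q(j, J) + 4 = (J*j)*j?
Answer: -15294592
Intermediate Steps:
Q(j, J) = -4 + J*j² (Q(j, J) = -4 + (J*j)*j = -4 + J*j²)
246996 + Q(-332, -141) = 246996 + (-4 - 141*(-332)²) = 246996 + (-4 - 141*110224) = 246996 + (-4 - 15541584) = 246996 - 15541588 = -15294592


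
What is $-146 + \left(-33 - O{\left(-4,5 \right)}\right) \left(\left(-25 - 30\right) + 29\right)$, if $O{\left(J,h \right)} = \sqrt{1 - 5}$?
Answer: $712 + 52 i \approx 712.0 + 52.0 i$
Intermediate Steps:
$O{\left(J,h \right)} = 2 i$ ($O{\left(J,h \right)} = \sqrt{-4} = 2 i$)
$-146 + \left(-33 - O{\left(-4,5 \right)}\right) \left(\left(-25 - 30\right) + 29\right) = -146 + \left(-33 - 2 i\right) \left(\left(-25 - 30\right) + 29\right) = -146 + \left(-33 - 2 i\right) \left(-55 + 29\right) = -146 + \left(-33 - 2 i\right) \left(-26\right) = -146 + \left(858 + 52 i\right) = 712 + 52 i$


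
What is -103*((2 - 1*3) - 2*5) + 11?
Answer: 1144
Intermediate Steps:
-103*((2 - 1*3) - 2*5) + 11 = -103*((2 - 3) - 10) + 11 = -103*(-1 - 10) + 11 = -103*(-11) + 11 = 1133 + 11 = 1144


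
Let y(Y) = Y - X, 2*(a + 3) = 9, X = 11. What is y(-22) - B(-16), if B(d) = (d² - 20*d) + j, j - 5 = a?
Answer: -1231/2 ≈ -615.50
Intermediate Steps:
a = 3/2 (a = -3 + (½)*9 = -3 + 9/2 = 3/2 ≈ 1.5000)
j = 13/2 (j = 5 + 3/2 = 13/2 ≈ 6.5000)
B(d) = 13/2 + d² - 20*d (B(d) = (d² - 20*d) + 13/2 = 13/2 + d² - 20*d)
y(Y) = -11 + Y (y(Y) = Y - 1*11 = Y - 11 = -11 + Y)
y(-22) - B(-16) = (-11 - 22) - (13/2 + (-16)² - 20*(-16)) = -33 - (13/2 + 256 + 320) = -33 - 1*1165/2 = -33 - 1165/2 = -1231/2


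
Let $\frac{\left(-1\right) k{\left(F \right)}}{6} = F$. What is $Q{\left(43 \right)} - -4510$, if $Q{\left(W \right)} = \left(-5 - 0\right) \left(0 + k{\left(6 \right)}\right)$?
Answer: $4690$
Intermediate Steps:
$k{\left(F \right)} = - 6 F$
$Q{\left(W \right)} = 180$ ($Q{\left(W \right)} = \left(-5 - 0\right) \left(0 - 36\right) = \left(-5 + 0\right) \left(0 - 36\right) = \left(-5\right) \left(-36\right) = 180$)
$Q{\left(43 \right)} - -4510 = 180 - -4510 = 180 + 4510 = 4690$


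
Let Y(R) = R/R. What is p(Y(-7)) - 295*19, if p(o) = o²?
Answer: -5604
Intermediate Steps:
Y(R) = 1
p(Y(-7)) - 295*19 = 1² - 295*19 = 1 - 5605 = -5604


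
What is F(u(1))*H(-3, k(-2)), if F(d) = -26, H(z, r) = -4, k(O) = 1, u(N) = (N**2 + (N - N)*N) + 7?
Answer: 104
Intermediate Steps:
u(N) = 7 + N**2 (u(N) = (N**2 + 0*N) + 7 = (N**2 + 0) + 7 = N**2 + 7 = 7 + N**2)
F(u(1))*H(-3, k(-2)) = -26*(-4) = 104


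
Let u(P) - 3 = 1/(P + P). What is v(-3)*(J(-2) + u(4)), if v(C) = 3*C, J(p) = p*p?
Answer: -513/8 ≈ -64.125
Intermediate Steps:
J(p) = p²
u(P) = 3 + 1/(2*P) (u(P) = 3 + 1/(P + P) = 3 + 1/(2*P))
v(-3)*(J(-2) + u(4)) = (3*(-3))*((-2)² + (3 + (½)/4)) = -9*(4 + (3 + (½)*(¼))) = -9*(4 + (3 + ⅛)) = -9*(4 + 25/8) = -9*57/8 = -513/8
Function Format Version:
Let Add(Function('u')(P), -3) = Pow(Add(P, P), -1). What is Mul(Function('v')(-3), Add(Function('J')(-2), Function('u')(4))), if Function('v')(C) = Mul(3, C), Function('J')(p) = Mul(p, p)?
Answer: Rational(-513, 8) ≈ -64.125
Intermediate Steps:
Function('J')(p) = Pow(p, 2)
Function('u')(P) = Add(3, Mul(Rational(1, 2), Pow(P, -1))) (Function('u')(P) = Add(3, Pow(Add(P, P), -1)) = Add(3, Pow(Mul(2, P), -1)) = Add(3, Mul(Rational(1, 2), Pow(P, -1))))
Mul(Function('v')(-3), Add(Function('J')(-2), Function('u')(4))) = Mul(Mul(3, -3), Add(Pow(-2, 2), Add(3, Mul(Rational(1, 2), Pow(4, -1))))) = Mul(-9, Add(4, Add(3, Mul(Rational(1, 2), Rational(1, 4))))) = Mul(-9, Add(4, Add(3, Rational(1, 8)))) = Mul(-9, Add(4, Rational(25, 8))) = Mul(-9, Rational(57, 8)) = Rational(-513, 8)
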